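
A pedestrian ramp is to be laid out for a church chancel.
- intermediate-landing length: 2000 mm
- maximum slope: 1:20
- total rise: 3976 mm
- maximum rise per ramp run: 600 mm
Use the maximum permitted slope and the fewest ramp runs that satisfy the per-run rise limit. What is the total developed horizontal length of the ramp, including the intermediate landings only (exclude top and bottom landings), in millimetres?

3976 / 600 = 6.627 → round up to 7 ramp runs. That means 6 intermediate landings.
Horizontal run for 3976 mm of rise at 1:20 is 3976 × 20 = 79520 mm.
Intermediate landings: 6 × 2000 = 12000 mm.
Developed length = 79520 + 12000 = 91520 mm.

91520 mm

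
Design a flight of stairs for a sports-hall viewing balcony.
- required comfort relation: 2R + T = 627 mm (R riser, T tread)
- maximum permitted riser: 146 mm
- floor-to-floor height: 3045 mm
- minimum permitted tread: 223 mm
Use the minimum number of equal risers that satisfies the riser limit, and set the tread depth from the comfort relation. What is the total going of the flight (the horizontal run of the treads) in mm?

6740 mm

3045 / 146 = 20.856 → round up to 21 risers.
R = 3045 ÷ 21 = 145 mm.
Tread T = 627 − 2 × 145 = 337 mm (≥ 223 mm).
21 risers give 20 treads; going = 20 × 337 = 6740 mm.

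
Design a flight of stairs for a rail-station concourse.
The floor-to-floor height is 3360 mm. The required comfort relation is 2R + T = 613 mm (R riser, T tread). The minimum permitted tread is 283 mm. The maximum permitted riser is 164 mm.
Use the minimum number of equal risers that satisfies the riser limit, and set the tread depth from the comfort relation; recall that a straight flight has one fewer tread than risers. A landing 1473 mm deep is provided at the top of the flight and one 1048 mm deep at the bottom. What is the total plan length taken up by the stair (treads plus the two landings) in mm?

3360 / 164 = 20.49, so 21 risers are needed.
Each riser is 3360/21 = 160 mm (≤ 164 mm).
T = 613 − 2·160 = 293 mm, which satisfies the 283 mm minimum.
Treads = 21 − 1 = 20; going = 20 × 293 = 5860 mm.
Enclosure = 5860 + 1473 + 1048 = 8381 mm.

8381 mm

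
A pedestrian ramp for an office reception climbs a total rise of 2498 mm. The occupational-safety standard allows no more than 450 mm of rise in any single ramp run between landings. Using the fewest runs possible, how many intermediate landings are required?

2498 / 450 = 5.55, so 6 ramp runs are needed.
6 runs are separated by 5 intermediate landings.

5 intermediate landings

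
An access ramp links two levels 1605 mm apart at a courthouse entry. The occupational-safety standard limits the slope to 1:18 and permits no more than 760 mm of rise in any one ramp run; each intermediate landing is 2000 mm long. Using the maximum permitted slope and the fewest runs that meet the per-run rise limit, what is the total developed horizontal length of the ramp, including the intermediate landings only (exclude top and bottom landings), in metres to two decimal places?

At most 760 each: 1605/760 = 2.11, giving 3 ramp runs. That means 2 intermediate landings.
Horizontal run for 1605 mm of rise at 1:18 is 1605 × 18 = 28890 mm.
2 intermediate landings contribute 2 × 2000 = 4000 mm.
Developed length = 28890 + 4000 = 32890 mm.
= 32.89 m.

32.89 m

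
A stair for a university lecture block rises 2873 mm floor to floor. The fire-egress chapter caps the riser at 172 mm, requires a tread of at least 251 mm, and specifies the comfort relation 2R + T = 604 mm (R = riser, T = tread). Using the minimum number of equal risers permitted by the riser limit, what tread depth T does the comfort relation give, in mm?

2873 / 172 = 16.703 → round up to 17 risers.
R = 2873 ÷ 17 = 169 mm.
T = 604 − 2·169 = 266 mm, which satisfies the 251 mm minimum.

266 mm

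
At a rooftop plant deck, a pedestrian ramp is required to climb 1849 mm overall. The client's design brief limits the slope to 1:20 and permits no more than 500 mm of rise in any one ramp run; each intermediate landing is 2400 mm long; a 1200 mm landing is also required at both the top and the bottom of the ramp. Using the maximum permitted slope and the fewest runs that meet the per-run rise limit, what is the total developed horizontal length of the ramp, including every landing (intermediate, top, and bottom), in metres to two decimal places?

⌈1849/500⌉ = 4 ramp runs. That means 3 intermediate landings.
Ramp run (horizontal) at 1:20: 1849 × 20 = 36980 mm.
3 intermediate landings contribute 3 × 2400 = 7200 mm.
Top and bottom landings: 2 × 1200 = 2400 mm.
Total = 36980 + 7200 + 2400 = 46580 mm.
= 46.58 m.

46.58 m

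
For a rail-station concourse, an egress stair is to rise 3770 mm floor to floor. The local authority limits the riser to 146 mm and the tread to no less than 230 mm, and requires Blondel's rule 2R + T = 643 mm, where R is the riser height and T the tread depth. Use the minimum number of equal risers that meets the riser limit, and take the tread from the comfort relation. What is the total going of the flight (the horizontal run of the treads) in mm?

8825 mm

At most 146 each: 3770/146 = 25.82, giving 26 risers.
Riser R = 3770 / 26 = 145 mm, within the 146 mm limit.
Tread T = 643 − 2 × 145 = 353 mm (≥ 230 mm).
26 risers give 25 treads; going = 25 × 353 = 8825 mm.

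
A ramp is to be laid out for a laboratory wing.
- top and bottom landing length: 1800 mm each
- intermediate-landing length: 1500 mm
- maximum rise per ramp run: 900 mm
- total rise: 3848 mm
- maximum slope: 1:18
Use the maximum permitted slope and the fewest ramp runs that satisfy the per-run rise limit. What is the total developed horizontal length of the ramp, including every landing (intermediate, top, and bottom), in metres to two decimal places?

78.86 m

3848 / 900 = 4.276 → round up to 5 ramp runs. That means 4 intermediate landings.
Ramp run (horizontal) at 1:18: 3848 × 18 = 69264 mm.
4 intermediate landings contribute 4 × 1500 = 6000 mm.
Top and bottom landings: 2 × 1800 = 3600 mm.
Total = 69264 + 6000 + 3600 = 78864 mm.
= 78.86 m.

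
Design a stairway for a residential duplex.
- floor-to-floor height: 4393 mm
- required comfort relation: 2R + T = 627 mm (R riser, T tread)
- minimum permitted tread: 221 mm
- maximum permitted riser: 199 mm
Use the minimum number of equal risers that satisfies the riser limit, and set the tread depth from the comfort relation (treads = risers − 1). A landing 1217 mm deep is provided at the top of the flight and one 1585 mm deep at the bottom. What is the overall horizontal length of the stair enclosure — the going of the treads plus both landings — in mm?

⌈4393/199⌉ = 23 risers.
R = 4393 ÷ 23 = 191 mm.
From 2R + T = 627: T = 627 − 382 = 245 mm.
Going = (23 − 1) × 245 = 5390 mm.
Add landings: 5390 + 1217 + 1585 = 8192 mm.

8192 mm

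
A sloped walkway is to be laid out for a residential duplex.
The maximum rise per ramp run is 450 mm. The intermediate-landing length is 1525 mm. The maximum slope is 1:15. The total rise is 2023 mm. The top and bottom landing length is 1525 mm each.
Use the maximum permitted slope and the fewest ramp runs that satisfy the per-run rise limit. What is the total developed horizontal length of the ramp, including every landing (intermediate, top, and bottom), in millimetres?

At most 450 each: 2023/450 = 4.50, giving 5 ramp runs. That means 4 intermediate landings.
Horizontal run for 2023 mm of rise at 1:15 is 2023 × 15 = 30345 mm.
4 intermediate landings contribute 4 × 1525 = 6100 mm.
Top and bottom landings: 2 × 1525 = 3050 mm.
Total = 30345 + 6100 + 3050 = 39495 mm.

39495 mm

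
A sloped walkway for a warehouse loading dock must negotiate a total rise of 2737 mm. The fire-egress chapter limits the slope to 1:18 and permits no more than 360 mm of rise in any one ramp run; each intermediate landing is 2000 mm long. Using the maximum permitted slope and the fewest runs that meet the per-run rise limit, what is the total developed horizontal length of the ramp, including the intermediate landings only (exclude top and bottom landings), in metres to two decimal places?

63.27 m

At most 360 each: 2737/360 = 7.60, giving 8 ramp runs. That means 7 intermediate landings.
Horizontal run for 2737 mm of rise at 1:18 is 2737 × 18 = 49266 mm.
Intermediate landings: 7 × 2000 = 14000 mm.
Developed length = 49266 + 14000 = 63266 mm.
= 63.27 m.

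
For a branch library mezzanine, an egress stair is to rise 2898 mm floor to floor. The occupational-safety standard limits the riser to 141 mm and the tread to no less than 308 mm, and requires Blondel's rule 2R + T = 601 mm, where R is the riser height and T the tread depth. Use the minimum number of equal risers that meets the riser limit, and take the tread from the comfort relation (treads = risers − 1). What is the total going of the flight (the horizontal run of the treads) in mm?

6500 mm

At most 141 each: 2898/141 = 20.55, giving 21 risers.
R = 2898 ÷ 21 = 138 mm.
Tread T = 601 − 2 × 138 = 325 mm (≥ 308 mm).
Treads = 21 − 1 = 20; going = 20 × 325 = 6500 mm.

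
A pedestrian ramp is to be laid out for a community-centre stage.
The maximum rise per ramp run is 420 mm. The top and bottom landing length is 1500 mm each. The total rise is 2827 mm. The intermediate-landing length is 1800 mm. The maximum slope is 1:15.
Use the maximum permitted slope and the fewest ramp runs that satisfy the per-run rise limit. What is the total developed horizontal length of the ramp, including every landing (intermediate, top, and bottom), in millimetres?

56205 mm

2827 / 420 = 6.731 → round up to 7 ramp runs. That means 6 intermediate landings.
Horizontal run for 2827 mm of rise at 1:15 is 2827 × 15 = 42405 mm.
Intermediate landings: 6 × 1800 = 10800 mm.
Top and bottom landings: 2 × 1500 = 3000 mm.
Total = 42405 + 10800 + 3000 = 56205 mm.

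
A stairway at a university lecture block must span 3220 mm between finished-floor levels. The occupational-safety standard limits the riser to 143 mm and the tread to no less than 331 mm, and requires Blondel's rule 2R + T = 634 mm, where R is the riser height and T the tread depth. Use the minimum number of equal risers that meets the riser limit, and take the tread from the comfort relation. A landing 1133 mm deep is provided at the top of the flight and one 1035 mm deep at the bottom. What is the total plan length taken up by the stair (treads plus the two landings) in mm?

9956 mm

3220 / 143 = 22.52, so 23 risers are needed.
Riser R = 3220 / 23 = 140 mm, within the 143 mm limit.
T = 634 − 2·140 = 354 mm, which satisfies the 331 mm minimum.
Treads = 23 − 1 = 22; going = 22 × 354 = 7788 mm.
Add landings: 7788 + 1133 + 1035 = 9956 mm.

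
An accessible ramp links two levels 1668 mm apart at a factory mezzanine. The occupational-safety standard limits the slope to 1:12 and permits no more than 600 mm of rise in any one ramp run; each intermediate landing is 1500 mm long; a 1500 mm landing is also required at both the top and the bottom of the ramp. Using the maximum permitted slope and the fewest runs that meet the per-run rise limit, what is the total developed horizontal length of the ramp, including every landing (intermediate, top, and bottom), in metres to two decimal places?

⌈1668/600⌉ = 3 ramp runs. That means 2 intermediate landings.
Horizontal run for 1668 mm of rise at 1:12 is 1668 × 12 = 20016 mm.
Intermediate landings: 2 × 1500 = 3000 mm.
Top and bottom landings: 2 × 1500 = 3000 mm.
Total = 20016 + 3000 + 3000 = 26016 mm.
= 26.02 m.

26.02 m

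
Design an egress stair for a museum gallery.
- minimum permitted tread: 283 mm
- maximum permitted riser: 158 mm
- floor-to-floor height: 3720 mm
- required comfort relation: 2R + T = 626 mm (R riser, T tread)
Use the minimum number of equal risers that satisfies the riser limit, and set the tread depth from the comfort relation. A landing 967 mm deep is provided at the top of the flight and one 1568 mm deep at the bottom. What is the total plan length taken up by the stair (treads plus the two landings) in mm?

9803 mm

3720 / 158 = 23.54, so 24 risers are needed.
Riser R = 3720 / 24 = 155 mm, within the 158 mm limit.
From 2R + T = 626: T = 626 − 310 = 316 mm.
Going = (24 − 1) × 316 = 7268 mm.
Add landings: 7268 + 967 + 1568 = 9803 mm.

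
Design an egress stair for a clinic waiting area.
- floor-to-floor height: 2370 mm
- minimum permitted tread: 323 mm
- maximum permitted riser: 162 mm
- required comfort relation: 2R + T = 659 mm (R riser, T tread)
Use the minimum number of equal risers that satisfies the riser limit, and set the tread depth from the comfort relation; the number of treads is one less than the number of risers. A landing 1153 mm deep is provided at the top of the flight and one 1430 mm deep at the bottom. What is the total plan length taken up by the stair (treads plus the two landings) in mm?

⌈2370/162⌉ = 15 risers.
Riser R = 2370 / 15 = 158 mm, within the 162 mm limit.
T = 659 − 2·158 = 343 mm, which satisfies the 323 mm minimum.
Going = (15 − 1) × 343 = 4802 mm.
Enclosure = 4802 + 1153 + 1430 = 7385 mm.

7385 mm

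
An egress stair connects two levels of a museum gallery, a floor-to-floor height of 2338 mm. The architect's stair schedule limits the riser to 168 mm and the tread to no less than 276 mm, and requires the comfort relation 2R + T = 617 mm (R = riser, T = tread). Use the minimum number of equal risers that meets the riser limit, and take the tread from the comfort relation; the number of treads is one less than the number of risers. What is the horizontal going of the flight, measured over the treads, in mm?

2338 / 168 = 13.917 → round up to 14 risers.
R = 2338 ÷ 14 = 167 mm.
From 2R + T = 617: T = 617 − 334 = 283 mm.
14 risers give 13 treads; going = 13 × 283 = 3679 mm.

3679 mm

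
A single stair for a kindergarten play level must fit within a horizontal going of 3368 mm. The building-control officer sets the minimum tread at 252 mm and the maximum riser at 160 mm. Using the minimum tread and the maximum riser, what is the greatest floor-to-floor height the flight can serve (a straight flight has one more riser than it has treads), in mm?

2240 mm

Treads that fit: ⌊3368 / 252⌋ = 13.
Risers = treads + 1 = 14.
Maximum height = 14 × 160 = 2240 mm.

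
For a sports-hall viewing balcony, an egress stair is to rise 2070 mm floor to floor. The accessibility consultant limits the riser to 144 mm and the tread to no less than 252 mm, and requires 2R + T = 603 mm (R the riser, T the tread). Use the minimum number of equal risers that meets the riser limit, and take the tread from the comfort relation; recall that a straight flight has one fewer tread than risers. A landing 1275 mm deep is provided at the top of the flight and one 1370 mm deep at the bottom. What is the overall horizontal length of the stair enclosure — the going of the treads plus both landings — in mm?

7223 mm

⌈2070/144⌉ = 15 risers.
Riser R = 2070 / 15 = 138 mm, within the 144 mm limit.
From 2R + T = 603: T = 603 − 276 = 327 mm.
Treads = 15 − 1 = 14; going = 14 × 327 = 4578 mm.
Add landings: 4578 + 1275 + 1370 = 7223 mm.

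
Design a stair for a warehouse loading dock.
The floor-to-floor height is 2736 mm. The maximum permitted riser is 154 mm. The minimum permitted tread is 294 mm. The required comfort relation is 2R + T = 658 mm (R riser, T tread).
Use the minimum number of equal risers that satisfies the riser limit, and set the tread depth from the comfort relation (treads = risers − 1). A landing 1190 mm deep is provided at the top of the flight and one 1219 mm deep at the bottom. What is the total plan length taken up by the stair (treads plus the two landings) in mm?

2736 / 154 = 17.77, so 18 risers are needed.
R = 2736 ÷ 18 = 152 mm.
Tread T = 658 − 2 × 152 = 354 mm (≥ 294 mm).
Going = (18 − 1) × 354 = 6018 mm.
Add landings: 6018 + 1190 + 1219 = 8427 mm.

8427 mm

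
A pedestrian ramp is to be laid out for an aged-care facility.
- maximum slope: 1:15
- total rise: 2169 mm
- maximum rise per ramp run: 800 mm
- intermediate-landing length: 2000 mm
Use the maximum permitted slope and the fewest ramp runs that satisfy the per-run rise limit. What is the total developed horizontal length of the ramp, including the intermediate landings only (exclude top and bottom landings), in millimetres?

36535 mm

2169 / 800 = 2.711 → round up to 3 ramp runs. That means 2 intermediate landings.
Ramp run (horizontal) at 1:15: 2169 × 15 = 32535 mm.
2 intermediate landings contribute 2 × 2000 = 4000 mm.
Total developed length = 32535 + 4000 = 36535 mm.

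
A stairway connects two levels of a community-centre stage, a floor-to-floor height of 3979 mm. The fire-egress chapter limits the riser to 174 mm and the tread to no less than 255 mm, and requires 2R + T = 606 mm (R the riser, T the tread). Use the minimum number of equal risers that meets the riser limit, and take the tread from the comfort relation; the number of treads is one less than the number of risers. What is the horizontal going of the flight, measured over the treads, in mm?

5720 mm

At most 174 each: 3979/174 = 22.87, giving 23 risers.
Each riser is 3979/23 = 173 mm (≤ 174 mm).
Tread T = 606 − 2 × 173 = 260 mm (≥ 255 mm).
Going = (23 − 1) × 260 = 5720 mm.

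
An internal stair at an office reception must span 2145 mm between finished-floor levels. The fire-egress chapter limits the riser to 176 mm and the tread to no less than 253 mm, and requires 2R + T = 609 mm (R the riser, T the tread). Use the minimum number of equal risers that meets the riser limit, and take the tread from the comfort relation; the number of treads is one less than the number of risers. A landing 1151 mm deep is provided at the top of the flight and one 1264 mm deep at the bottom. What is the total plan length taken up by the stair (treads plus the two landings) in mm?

5763 mm

2145 / 176 = 12.19, so 13 risers are needed.
R = 2145 ÷ 13 = 165 mm.
T = 609 − 2·165 = 279 mm, which satisfies the 253 mm minimum.
Going = (13 − 1) × 279 = 3348 mm.
Add landings: 3348 + 1151 + 1264 = 5763 mm.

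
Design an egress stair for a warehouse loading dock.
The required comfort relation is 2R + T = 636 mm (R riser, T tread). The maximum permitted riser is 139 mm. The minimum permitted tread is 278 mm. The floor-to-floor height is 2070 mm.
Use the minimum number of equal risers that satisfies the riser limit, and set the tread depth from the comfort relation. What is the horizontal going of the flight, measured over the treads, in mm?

⌈2070/139⌉ = 15 risers.
Each riser is 2070/15 = 138 mm (≤ 139 mm).
T = 636 − 2·138 = 360 mm, which satisfies the 278 mm minimum.
Going = (15 − 1) × 360 = 5040 mm.

5040 mm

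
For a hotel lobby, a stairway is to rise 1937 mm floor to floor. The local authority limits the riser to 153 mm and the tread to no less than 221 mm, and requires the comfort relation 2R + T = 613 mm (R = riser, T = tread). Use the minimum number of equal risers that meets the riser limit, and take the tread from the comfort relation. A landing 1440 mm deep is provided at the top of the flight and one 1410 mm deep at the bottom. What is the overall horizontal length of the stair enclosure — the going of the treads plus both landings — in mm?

1937 / 153 = 12.660 → round up to 13 risers.
R = 1937 ÷ 13 = 149 mm.
T = 613 − 2·149 = 315 mm, which satisfies the 221 mm minimum.
Treads = 13 − 1 = 12; going = 12 × 315 = 3780 mm.
Enclosure = 3780 + 1440 + 1410 = 6630 mm.

6630 mm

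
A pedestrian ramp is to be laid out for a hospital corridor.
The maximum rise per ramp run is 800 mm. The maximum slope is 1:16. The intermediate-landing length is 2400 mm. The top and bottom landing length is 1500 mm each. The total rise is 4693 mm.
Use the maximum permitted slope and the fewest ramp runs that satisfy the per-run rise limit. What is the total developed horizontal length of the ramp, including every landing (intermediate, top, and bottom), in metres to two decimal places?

4693 / 800 = 5.87, so 6 ramp runs are needed. That means 5 intermediate landings.
Horizontal run for 4693 mm of rise at 1:16 is 4693 × 16 = 75088 mm.
5 intermediate landings contribute 5 × 2400 = 12000 mm.
Top and bottom landings: 2 × 1500 = 3000 mm.
Total = 75088 + 12000 + 3000 = 90088 mm.
= 90.09 m.

90.09 m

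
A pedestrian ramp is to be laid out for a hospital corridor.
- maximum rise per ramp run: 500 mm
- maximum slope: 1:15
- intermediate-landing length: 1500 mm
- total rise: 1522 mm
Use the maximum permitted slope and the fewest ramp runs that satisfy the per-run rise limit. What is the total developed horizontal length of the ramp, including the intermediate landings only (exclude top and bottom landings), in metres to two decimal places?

1522 / 500 = 3.044 → round up to 4 ramp runs. That means 3 intermediate landings.
Ramp run (horizontal) at 1:15: 1522 × 15 = 22830 mm.
3 intermediate landings contribute 3 × 1500 = 4500 mm.
Developed length = 22830 + 4500 = 27330 mm.
= 27.33 m.

27.33 m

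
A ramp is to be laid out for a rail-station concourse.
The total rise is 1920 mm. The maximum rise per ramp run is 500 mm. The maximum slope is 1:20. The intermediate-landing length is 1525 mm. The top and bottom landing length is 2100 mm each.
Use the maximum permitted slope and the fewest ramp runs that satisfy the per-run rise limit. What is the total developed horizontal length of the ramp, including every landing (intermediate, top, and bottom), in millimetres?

47175 mm

1920 / 500 = 3.84, so 4 ramp runs are needed. That means 3 intermediate landings.
Horizontal run for 1920 mm of rise at 1:20 is 1920 × 20 = 38400 mm.
3 intermediate landings contribute 3 × 1525 = 4575 mm.
Top and bottom landings: 2 × 2100 = 4200 mm.
Total = 38400 + 4575 + 4200 = 47175 mm.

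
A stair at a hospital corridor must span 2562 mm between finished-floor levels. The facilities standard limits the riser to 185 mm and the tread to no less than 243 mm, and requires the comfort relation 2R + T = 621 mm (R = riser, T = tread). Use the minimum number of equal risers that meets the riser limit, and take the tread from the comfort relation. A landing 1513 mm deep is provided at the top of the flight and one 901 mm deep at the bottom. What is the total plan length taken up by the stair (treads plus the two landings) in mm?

5729 mm

At most 185 each: 2562/185 = 13.85, giving 14 risers.
Each riser is 2562/14 = 183 mm (≤ 185 mm).
T = 621 − 2·183 = 255 mm, which satisfies the 243 mm minimum.
Going = (14 − 1) × 255 = 3315 mm.
Add landings: 3315 + 1513 + 901 = 5729 mm.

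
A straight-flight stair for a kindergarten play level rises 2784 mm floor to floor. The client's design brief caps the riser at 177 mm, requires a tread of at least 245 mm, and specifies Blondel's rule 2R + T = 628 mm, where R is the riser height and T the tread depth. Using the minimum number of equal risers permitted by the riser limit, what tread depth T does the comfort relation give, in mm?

280 mm

⌈2784/177⌉ = 16 risers.
R = 2784 ÷ 16 = 174 mm.
From 2R + T = 628: T = 628 − 348 = 280 mm.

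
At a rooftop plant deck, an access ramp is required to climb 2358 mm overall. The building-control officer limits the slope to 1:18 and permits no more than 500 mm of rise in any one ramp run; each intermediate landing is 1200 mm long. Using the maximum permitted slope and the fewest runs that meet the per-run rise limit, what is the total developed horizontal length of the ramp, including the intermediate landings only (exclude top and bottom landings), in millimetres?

2358 / 500 = 4.72, so 5 ramp runs are needed. That means 4 intermediate landings.
Horizontal run for 2358 mm of rise at 1:18 is 2358 × 18 = 42444 mm.
Intermediate landings: 4 × 1200 = 4800 mm.
Total developed length = 42444 + 4800 = 47244 mm.

47244 mm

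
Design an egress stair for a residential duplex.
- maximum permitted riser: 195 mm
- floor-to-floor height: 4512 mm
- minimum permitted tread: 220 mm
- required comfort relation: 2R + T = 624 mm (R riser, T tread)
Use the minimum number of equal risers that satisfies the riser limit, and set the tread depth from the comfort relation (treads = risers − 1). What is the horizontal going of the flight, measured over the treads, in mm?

5704 mm

⌈4512/195⌉ = 24 risers.
R = 4512 ÷ 24 = 188 mm.
T = 624 − 2·188 = 248 mm, which satisfies the 220 mm minimum.
24 risers give 23 treads; going = 23 × 248 = 5704 mm.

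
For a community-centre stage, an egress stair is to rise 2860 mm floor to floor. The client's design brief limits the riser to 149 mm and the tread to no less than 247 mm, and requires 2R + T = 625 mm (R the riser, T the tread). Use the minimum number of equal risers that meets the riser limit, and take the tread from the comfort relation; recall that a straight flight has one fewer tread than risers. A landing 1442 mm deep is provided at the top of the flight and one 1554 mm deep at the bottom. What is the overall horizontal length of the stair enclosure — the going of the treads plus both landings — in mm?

9437 mm

⌈2860/149⌉ = 20 risers.
R = 2860 ÷ 20 = 143 mm.
T = 625 − 2·143 = 339 mm, which satisfies the 247 mm minimum.
20 risers give 19 treads; going = 19 × 339 = 6441 mm.
Add landings: 6441 + 1442 + 1554 = 9437 mm.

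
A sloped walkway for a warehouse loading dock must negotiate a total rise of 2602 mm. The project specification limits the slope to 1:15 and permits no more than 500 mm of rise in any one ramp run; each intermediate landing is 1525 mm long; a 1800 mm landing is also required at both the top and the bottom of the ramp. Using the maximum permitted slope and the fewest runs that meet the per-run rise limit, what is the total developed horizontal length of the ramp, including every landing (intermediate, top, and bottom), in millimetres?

50255 mm

2602 / 500 = 5.20, so 6 ramp runs are needed. That means 5 intermediate landings.
Horizontal run for 2602 mm of rise at 1:15 is 2602 × 15 = 39030 mm.
Intermediate landings: 5 × 1525 = 7625 mm.
Top and bottom landings: 2 × 1800 = 3600 mm.
Total = 39030 + 7625 + 3600 = 50255 mm.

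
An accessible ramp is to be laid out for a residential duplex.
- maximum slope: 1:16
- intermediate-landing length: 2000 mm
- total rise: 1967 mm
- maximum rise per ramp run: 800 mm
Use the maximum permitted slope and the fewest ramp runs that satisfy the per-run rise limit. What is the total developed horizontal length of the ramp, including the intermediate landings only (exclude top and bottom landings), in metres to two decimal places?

At most 800 each: 1967/800 = 2.46, giving 3 ramp runs. That means 2 intermediate landings.
Ramp run (horizontal) at 1:16: 1967 × 16 = 31472 mm.
Intermediate landings: 2 × 2000 = 4000 mm.
Total developed length = 31472 + 4000 = 35472 mm.
= 35.47 m.

35.47 m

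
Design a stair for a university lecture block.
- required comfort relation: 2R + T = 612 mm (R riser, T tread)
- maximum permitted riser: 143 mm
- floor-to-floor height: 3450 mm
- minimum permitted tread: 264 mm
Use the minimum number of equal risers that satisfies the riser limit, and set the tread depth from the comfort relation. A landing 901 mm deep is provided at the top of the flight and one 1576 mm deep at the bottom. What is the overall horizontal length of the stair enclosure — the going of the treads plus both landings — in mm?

10541 mm

At most 143 each: 3450/143 = 24.13, giving 25 risers.
R = 3450 ÷ 25 = 138 mm.
Tread T = 612 − 2 × 138 = 336 mm (≥ 264 mm).
25 risers give 24 treads; going = 24 × 336 = 8064 mm.
Enclosure = 8064 + 901 + 1576 = 10541 mm.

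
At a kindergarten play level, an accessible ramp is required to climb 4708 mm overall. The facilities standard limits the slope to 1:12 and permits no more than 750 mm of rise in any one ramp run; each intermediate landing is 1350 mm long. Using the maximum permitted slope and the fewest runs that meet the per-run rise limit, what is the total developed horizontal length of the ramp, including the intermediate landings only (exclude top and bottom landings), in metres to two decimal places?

4708 / 750 = 6.277 → round up to 7 ramp runs. That means 6 intermediate landings.
Ramp run (horizontal) at 1:12: 4708 × 12 = 56496 mm.
6 intermediate landings contribute 6 × 1350 = 8100 mm.
Developed length = 56496 + 8100 = 64596 mm.
= 64.60 m.

64.60 m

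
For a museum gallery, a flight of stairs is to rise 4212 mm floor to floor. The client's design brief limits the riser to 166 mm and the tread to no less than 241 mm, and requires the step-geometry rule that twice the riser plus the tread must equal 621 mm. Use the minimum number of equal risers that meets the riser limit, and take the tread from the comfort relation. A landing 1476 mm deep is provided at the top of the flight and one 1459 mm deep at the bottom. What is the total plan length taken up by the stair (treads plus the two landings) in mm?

4212 / 166 = 25.373 → round up to 26 risers.
Each riser is 4212/26 = 162 mm (≤ 166 mm).
Tread T = 621 − 2 × 162 = 297 mm (≥ 241 mm).
Treads = 26 − 1 = 25; going = 25 × 297 = 7425 mm.
Enclosure = 7425 + 1476 + 1459 = 10360 mm.

10360 mm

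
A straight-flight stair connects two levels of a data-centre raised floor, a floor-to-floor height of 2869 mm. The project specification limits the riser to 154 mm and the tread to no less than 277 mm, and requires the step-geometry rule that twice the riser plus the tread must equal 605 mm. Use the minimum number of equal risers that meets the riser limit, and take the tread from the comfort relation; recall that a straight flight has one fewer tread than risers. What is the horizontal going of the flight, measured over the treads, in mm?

2869 / 154 = 18.63, so 19 risers are needed.
Riser R = 2869 / 19 = 151 mm, within the 154 mm limit.
From 2R + T = 605: T = 605 − 302 = 303 mm.
Going = (19 − 1) × 303 = 5454 mm.

5454 mm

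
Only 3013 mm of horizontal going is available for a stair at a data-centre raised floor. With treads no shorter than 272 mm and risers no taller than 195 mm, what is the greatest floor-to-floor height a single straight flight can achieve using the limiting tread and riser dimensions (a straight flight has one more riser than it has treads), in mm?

3013 / 272 = 11.08, so 11 treads fit.
Risers = treads + 1 = 12.
Maximum height = 12 × 195 = 2340 mm.

2340 mm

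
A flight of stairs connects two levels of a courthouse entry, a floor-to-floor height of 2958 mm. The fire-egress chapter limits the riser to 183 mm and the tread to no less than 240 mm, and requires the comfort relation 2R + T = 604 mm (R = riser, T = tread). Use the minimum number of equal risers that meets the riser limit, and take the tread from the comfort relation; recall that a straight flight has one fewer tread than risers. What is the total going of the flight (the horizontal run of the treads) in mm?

4096 mm

At most 183 each: 2958/183 = 16.16, giving 17 risers.
Each riser is 2958/17 = 174 mm (≤ 183 mm).
Tread T = 604 − 2 × 174 = 256 mm (≥ 240 mm).
Treads = 17 − 1 = 16; going = 16 × 256 = 4096 mm.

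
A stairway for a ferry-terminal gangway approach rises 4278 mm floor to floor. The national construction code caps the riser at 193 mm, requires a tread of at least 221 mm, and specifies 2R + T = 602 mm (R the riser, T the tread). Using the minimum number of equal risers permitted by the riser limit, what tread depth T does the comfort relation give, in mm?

4278 / 193 = 22.166 → round up to 23 risers.
R = 4278 ÷ 23 = 186 mm.
From 2R + T = 602: T = 602 − 372 = 230 mm.

230 mm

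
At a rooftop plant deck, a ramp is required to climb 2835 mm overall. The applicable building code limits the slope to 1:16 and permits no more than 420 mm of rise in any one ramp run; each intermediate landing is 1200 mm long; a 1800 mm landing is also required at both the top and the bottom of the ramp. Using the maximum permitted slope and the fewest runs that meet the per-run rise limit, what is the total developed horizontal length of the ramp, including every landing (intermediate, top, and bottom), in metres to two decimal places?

56.16 m

At most 420 each: 2835/420 = 6.75, giving 7 ramp runs. That means 6 intermediate landings.
Horizontal run for 2835 mm of rise at 1:16 is 2835 × 16 = 45360 mm.
Intermediate landings: 6 × 1200 = 7200 mm.
Top and bottom landings: 2 × 1800 = 3600 mm.
Total = 45360 + 7200 + 3600 = 56160 mm.
= 56.16 m.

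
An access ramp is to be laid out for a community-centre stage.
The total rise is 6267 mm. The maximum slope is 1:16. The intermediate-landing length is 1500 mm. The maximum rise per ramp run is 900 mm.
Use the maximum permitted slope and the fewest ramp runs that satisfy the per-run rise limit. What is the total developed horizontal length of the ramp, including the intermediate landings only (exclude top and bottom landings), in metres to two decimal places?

109.27 m

6267 / 900 = 6.96, so 7 ramp runs are needed. That means 6 intermediate landings.
Ramp run (horizontal) at 1:16: 6267 × 16 = 100272 mm.
Intermediate landings: 6 × 1500 = 9000 mm.
Developed length = 100272 + 9000 = 109272 mm.
= 109.27 m.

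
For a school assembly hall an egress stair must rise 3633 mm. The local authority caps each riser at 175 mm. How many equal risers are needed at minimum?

At most 175 each: 3633/175 = 20.76, giving 21 risers.

21 risers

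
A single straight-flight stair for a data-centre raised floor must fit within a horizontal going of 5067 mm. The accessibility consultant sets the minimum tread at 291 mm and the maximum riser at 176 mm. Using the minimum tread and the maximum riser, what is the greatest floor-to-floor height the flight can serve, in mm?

5067 / 291 = 17.41, so 17 treads fit.
Risers = treads + 1 = 18.
Maximum height = 18 × 176 = 3168 mm.

3168 mm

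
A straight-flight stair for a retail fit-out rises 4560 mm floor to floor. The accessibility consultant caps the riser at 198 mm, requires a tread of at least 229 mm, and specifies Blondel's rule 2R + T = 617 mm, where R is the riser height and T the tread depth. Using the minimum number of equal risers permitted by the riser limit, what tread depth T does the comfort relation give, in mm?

⌈4560/198⌉ = 24 risers.
Riser R = 4560 / 24 = 190 mm, within the 198 mm limit.
Tread T = 617 − 2 × 190 = 237 mm (≥ 229 mm).

237 mm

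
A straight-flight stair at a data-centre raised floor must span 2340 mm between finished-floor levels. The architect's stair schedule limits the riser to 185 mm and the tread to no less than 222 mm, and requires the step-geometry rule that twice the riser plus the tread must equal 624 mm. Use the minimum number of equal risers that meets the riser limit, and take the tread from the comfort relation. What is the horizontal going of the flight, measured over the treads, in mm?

2340 / 185 = 12.649 → round up to 13 risers.
Each riser is 2340/13 = 180 mm (≤ 185 mm).
T = 624 − 2·180 = 264 mm, which satisfies the 222 mm minimum.
13 risers give 12 treads; going = 12 × 264 = 3168 mm.

3168 mm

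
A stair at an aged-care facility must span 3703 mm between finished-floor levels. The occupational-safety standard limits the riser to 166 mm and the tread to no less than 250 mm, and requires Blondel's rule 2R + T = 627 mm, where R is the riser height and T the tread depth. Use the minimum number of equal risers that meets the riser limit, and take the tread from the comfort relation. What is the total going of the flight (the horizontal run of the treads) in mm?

3703 / 166 = 22.307 → round up to 23 risers.
Each riser is 3703/23 = 161 mm (≤ 166 mm).
T = 627 − 2·161 = 305 mm, which satisfies the 250 mm minimum.
Treads = 23 − 1 = 22; going = 22 × 305 = 6710 mm.

6710 mm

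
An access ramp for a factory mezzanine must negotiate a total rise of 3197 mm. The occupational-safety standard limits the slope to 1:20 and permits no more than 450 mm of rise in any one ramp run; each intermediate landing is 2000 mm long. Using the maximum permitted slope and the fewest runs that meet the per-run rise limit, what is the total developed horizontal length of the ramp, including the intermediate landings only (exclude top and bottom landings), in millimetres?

77940 mm

⌈3197/450⌉ = 8 ramp runs. That means 7 intermediate landings.
Ramp run (horizontal) at 1:20: 3197 × 20 = 63940 mm.
Intermediate landings: 7 × 2000 = 14000 mm.
Total developed length = 63940 + 14000 = 77940 mm.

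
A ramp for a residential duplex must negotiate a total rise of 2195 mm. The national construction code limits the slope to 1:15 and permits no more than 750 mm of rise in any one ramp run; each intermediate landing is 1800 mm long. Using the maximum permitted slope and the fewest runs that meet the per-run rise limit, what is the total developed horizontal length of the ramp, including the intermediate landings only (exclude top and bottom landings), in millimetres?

2195 / 750 = 2.93, so 3 ramp runs are needed. That means 2 intermediate landings.
Ramp run (horizontal) at 1:15: 2195 × 15 = 32925 mm.
2 intermediate landings contribute 2 × 1800 = 3600 mm.
Developed length = 32925 + 3600 = 36525 mm.

36525 mm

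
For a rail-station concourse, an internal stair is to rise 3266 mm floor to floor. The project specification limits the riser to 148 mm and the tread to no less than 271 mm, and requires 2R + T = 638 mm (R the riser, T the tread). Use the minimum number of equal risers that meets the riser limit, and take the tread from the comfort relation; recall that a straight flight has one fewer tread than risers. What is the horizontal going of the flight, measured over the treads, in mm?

7788 mm

3266 / 148 = 22.068 → round up to 23 risers.
Riser R = 3266 / 23 = 142 mm, within the 148 mm limit.
From 2R + T = 638: T = 638 − 284 = 354 mm.
Going = (23 − 1) × 354 = 7788 mm.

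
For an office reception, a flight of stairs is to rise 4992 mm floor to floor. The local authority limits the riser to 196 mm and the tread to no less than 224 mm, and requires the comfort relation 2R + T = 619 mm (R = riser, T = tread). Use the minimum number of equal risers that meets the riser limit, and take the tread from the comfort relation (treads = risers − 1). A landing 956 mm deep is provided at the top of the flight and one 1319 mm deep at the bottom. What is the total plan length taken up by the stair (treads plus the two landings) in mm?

8150 mm

4992 / 196 = 25.47, so 26 risers are needed.
Riser R = 4992 / 26 = 192 mm, within the 196 mm limit.
T = 619 − 2·192 = 235 mm, which satisfies the 224 mm minimum.
26 risers give 25 treads; going = 25 × 235 = 5875 mm.
Add landings: 5875 + 956 + 1319 = 8150 mm.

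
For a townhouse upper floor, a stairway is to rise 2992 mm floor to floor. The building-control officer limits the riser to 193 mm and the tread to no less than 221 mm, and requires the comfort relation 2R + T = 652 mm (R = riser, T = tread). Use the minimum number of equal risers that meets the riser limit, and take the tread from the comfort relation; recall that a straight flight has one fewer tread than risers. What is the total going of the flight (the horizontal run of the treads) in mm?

2992 / 193 = 15.503 → round up to 16 risers.
Riser R = 2992 / 16 = 187 mm, within the 193 mm limit.
T = 652 − 2·187 = 278 mm, which satisfies the 221 mm minimum.
Treads = 16 − 1 = 15; going = 15 × 278 = 4170 mm.

4170 mm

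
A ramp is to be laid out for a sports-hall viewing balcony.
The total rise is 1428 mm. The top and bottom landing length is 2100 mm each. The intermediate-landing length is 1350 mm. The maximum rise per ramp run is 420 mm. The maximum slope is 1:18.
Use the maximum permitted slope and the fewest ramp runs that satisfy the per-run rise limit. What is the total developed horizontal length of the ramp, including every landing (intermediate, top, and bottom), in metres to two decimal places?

At most 420 each: 1428/420 = 3.40, giving 4 ramp runs. That means 3 intermediate landings.
Horizontal run for 1428 mm of rise at 1:18 is 1428 × 18 = 25704 mm.
Intermediate landings: 3 × 1350 = 4050 mm.
Top and bottom landings: 2 × 2100 = 4200 mm.
Total = 25704 + 4050 + 4200 = 33954 mm.
= 33.95 m.

33.95 m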